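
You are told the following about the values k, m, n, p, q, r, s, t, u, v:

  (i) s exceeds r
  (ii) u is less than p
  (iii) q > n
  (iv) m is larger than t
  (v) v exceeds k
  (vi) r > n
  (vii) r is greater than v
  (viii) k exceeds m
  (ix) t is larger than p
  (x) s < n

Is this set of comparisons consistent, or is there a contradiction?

Chaining the given relations yields r < s < n, so r < n. But one relation states n < r. These cannot both hold.

inconsistent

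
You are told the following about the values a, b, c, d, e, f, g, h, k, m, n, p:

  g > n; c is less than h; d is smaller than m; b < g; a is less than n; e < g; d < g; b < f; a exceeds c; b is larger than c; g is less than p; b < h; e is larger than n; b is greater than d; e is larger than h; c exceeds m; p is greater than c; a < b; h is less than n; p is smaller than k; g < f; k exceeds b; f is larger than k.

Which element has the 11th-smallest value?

Piecing the relations together gives one ordering: d < m < c < a < b < h < n < e < g < p < k < f.
Counting 11 from the smallest end gives k.

k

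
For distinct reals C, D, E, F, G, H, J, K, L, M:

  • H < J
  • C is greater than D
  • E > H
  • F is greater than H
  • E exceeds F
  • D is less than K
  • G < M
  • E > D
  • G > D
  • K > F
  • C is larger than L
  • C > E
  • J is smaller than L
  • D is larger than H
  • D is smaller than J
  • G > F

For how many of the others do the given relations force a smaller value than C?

Directly below C: D, L, E.
One step further: H, J, F (6 so far).
No other element is forced below C by the given relations, so the count is 6.

6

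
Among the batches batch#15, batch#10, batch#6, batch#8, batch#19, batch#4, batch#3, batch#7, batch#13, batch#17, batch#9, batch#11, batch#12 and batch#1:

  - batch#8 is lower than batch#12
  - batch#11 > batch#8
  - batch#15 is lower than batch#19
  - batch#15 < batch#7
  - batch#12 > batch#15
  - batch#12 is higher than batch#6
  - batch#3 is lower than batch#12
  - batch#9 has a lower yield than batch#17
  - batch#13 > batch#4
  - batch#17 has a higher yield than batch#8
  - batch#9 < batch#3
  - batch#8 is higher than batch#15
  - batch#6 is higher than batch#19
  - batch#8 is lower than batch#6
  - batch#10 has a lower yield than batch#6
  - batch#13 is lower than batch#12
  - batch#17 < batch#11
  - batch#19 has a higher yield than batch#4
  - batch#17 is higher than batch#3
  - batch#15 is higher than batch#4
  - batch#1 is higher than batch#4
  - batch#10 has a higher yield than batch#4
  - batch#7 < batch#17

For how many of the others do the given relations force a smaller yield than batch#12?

9

The elements the relations force below batch#12 are batch#4, batch#15, batch#10, batch#9, batch#8, batch#19, batch#13, batch#6, batch#3 — no chain reaches any other.
That is 9.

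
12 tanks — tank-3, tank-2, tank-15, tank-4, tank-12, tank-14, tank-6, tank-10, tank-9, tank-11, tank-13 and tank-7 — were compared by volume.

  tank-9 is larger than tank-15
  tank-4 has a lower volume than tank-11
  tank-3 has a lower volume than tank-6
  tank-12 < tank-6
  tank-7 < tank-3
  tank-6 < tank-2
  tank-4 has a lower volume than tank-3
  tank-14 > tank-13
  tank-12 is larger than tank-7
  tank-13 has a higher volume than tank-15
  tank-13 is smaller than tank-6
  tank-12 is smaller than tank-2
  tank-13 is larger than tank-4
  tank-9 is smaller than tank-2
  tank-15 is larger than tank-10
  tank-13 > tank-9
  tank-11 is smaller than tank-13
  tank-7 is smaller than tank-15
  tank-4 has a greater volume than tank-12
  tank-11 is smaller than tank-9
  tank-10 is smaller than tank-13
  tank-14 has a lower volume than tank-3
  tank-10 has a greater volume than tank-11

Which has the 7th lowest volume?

Piecing the relations together gives one ordering: tank-7 < tank-12 < tank-4 < tank-11 < tank-10 < tank-15 < tank-9 < tank-13 < tank-14 < tank-3 < tank-6 < tank-2.
Counting 7 from the smallest end gives tank-9.

tank-9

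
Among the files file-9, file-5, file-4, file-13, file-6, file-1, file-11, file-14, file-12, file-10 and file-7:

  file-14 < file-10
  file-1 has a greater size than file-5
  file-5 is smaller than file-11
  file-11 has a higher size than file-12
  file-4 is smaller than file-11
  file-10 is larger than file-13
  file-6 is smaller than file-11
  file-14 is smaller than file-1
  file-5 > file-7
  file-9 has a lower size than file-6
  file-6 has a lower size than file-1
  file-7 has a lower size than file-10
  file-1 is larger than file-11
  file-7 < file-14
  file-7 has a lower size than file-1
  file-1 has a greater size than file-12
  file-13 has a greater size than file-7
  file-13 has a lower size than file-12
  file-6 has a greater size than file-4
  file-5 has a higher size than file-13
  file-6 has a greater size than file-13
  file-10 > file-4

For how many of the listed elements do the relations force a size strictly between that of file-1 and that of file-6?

1

The relations place file-6 below file-1. An element lies strictly between them when it is forced above file-6 and also forced below file-1.
Above file-6: {file-11}. Below file-1: {file-7, file-4, file-13, file-14, file-5, file-9, file-12, file-11}.
Intersection: {file-11} — 1.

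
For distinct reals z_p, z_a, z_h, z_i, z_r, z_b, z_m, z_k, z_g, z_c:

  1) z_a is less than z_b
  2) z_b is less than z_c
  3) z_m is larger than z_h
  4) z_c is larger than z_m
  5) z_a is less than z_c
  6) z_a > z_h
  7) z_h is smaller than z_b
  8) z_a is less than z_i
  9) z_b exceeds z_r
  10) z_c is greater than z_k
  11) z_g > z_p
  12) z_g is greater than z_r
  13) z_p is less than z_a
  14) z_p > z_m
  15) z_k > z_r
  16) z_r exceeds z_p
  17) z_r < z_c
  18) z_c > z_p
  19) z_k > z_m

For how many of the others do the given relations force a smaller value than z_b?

Directly below z_b: z_h, z_a, z_r.
One step further: z_p (4 so far).
One step further: z_m (5 so far).
Nothing else is reachable below z_b; 5 in all.

5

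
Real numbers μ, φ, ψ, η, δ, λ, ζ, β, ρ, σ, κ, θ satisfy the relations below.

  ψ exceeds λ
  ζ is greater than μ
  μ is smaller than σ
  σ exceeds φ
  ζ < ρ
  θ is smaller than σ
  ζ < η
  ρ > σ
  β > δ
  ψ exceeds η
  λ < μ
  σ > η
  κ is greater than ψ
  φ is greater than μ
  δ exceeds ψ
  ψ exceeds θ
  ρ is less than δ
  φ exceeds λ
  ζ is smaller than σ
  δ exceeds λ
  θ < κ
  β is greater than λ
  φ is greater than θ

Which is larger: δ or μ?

μ < ζ and ζ < η give μ < η.
With η < σ: μ < ζ < η < σ.
With σ < ρ: μ < ζ < η < σ < ρ.
Then ρ < δ extends the chain to δ.
So μ < δ; δ is the larger of the two.

δ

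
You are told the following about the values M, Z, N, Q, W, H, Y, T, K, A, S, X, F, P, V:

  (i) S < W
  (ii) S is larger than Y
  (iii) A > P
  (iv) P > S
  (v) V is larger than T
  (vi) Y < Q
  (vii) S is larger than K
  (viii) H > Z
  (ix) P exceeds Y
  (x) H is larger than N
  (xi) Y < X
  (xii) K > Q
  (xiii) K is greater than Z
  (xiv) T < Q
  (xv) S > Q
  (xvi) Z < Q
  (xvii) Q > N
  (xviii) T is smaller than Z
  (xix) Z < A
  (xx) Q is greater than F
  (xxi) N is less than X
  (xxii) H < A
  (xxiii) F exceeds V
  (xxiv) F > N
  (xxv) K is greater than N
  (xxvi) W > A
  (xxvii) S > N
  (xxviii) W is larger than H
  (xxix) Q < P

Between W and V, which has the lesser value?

Link the given pairs in sequence: V < F; F < Q; Q < K; K < S; S < P; P < A; A < W.
Together: V < F < Q < K < S < P < A < W.
So V < W; V is the smaller of the two.

V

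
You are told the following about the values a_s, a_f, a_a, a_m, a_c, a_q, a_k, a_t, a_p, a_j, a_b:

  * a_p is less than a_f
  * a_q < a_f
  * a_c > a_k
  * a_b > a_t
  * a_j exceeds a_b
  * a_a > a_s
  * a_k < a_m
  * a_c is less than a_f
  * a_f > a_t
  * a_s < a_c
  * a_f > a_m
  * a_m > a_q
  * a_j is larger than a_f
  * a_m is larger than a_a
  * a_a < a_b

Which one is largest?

Chaining downward from a_j: directly below it, a_b, a_f; then a_q, a_p, a_a, a_t, a_c, a_m; then a_s, a_k.
That covers every other element, and nothing is given above a_j, so a_j is the largest.

a_j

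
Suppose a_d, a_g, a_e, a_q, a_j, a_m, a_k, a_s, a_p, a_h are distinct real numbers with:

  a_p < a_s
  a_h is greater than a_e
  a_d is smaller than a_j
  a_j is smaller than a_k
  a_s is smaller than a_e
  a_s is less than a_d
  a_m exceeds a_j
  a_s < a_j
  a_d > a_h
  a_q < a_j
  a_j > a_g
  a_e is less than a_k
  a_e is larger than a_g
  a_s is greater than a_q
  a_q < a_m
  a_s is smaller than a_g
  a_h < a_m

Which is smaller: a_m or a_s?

a_s

Link the given pairs in sequence: a_s < a_g; a_g < a_e; a_e < a_h; a_h < a_d; a_d < a_j; a_j < a_m.
Together: a_s < a_g < a_e < a_h < a_d < a_j < a_m.
So a_s < a_m; a_s is the smaller of the two.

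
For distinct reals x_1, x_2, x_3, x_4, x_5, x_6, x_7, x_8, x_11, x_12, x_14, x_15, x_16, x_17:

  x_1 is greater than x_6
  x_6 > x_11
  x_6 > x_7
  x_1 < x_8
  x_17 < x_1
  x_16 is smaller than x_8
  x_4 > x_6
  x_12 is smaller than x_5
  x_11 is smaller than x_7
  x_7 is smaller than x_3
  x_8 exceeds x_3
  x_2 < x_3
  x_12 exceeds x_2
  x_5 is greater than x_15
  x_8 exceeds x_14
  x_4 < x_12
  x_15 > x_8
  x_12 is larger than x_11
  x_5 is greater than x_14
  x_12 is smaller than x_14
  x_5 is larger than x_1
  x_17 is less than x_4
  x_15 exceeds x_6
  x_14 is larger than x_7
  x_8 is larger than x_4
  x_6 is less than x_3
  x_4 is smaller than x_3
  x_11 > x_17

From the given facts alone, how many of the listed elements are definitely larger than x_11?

10

From x_11 the given relations immediately reach x_7, x_6, x_12.
From those, x_4, x_3, x_1, x_14, x_15, x_5 — 9 in total.
From those, x_8 — 10 in total.
Nothing else is reachable above x_11; 10 in all.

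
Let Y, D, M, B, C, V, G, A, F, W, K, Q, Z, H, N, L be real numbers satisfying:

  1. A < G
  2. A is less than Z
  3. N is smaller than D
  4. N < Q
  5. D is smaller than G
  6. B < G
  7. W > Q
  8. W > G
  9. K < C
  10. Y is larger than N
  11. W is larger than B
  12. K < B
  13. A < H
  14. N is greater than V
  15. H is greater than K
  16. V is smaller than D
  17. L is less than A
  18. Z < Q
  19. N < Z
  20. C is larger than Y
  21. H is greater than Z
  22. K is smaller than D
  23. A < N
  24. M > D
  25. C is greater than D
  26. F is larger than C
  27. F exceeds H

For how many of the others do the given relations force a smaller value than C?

7

From C the given relations immediately reach K, Y, D.
From those, V, N — 5 in total.
From those, A — 6 in total.
From those, L — 7 in total.
No other element is forced below C by the given relations, so the count is 7.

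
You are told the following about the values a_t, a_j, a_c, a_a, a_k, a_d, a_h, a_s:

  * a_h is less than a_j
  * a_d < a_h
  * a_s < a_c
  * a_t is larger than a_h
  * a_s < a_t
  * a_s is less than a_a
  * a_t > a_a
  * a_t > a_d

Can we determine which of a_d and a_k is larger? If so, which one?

Following every chain through a_d: above a_d we get a_h, a_j, a_t.
a_k is not reached, and no chain runs the other way from a_k to a_d.
So the given relations leave the order of a_d and a_k undetermined.

undetermined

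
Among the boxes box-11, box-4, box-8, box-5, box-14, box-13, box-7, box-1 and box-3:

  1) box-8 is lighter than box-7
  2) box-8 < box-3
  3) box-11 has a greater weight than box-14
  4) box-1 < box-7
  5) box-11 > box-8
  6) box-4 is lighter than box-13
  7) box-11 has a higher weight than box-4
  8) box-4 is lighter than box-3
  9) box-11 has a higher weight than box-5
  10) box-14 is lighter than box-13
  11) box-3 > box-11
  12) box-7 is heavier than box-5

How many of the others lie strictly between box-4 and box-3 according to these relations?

1

Chaining upward from box-4 reaches: box-11, box-13.
Chaining downward from box-3 reaches: box-14, box-5, box-8, box-11.
Strictly between box-4 and box-3 are those in both lists: box-11 — 1 element.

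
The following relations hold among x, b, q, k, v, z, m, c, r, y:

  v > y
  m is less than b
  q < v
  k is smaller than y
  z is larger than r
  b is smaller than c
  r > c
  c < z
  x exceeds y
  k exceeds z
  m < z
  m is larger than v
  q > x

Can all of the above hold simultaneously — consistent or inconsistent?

Chaining the given relations yields y < x < q < v < m < b < c < r < z < k, so y < k. But one relation states k < y. These cannot both hold.

inconsistent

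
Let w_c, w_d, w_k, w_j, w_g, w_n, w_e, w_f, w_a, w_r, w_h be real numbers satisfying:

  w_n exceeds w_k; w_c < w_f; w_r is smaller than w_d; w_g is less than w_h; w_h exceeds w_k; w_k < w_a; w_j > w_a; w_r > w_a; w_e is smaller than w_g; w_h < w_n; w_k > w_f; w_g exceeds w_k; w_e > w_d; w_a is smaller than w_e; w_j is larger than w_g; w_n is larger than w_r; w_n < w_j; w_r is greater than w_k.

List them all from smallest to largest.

Nothing is placed below w_c, so it is least; from there w_c < w_f; w_f < w_k; w_k < w_a; w_a < w_r; w_r < w_d; w_d < w_e; w_e < w_g; w_g < w_h; w_h < w_n; w_n < w_j, each given directly.

w_c < w_f < w_k < w_a < w_r < w_d < w_e < w_g < w_h < w_n < w_j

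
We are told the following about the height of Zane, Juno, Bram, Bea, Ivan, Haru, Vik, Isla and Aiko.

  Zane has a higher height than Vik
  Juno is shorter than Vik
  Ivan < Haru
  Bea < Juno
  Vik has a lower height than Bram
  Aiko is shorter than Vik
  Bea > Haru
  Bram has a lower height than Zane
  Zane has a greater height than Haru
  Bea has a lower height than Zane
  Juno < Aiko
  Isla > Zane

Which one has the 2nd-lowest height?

Piecing the relations together gives one ordering: Ivan < Haru < Bea < Juno < Aiko < Vik < Bram < Zane < Isla.
The 2nd smallest is Haru.

Haru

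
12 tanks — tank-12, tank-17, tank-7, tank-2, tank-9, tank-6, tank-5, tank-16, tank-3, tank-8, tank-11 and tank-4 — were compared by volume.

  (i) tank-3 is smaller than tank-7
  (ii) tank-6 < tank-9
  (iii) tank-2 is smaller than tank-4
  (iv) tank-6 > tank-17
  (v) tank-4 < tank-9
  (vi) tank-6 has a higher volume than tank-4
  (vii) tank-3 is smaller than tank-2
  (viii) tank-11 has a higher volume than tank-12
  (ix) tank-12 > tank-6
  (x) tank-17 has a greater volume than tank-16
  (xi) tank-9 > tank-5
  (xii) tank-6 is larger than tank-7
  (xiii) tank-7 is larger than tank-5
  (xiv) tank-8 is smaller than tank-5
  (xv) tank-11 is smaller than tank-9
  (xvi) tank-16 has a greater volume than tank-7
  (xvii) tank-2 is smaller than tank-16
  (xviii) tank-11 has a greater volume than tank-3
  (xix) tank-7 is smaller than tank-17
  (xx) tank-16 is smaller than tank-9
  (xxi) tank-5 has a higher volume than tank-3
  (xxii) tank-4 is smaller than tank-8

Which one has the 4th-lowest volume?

Chaining the given pairs: tank-3 < tank-2 < tank-4 < tank-8 < tank-5 < tank-7 < tank-16 < tank-17 < tank-6 < tank-12 < tank-11 < tank-9.
The 4th smallest is tank-8.

tank-8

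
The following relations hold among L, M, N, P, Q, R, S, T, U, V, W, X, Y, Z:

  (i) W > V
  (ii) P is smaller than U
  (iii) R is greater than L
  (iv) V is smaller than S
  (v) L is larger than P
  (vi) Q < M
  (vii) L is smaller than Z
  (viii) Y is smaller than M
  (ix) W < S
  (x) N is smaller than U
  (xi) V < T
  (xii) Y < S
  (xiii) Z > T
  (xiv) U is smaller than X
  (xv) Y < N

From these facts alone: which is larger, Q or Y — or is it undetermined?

undetermined

Following every chain through Y: above Y we get N, U, S, X, M.
Q is not reached, and no chain runs the other way from Q to Y.
So the given relations leave the order of Y and Q undetermined.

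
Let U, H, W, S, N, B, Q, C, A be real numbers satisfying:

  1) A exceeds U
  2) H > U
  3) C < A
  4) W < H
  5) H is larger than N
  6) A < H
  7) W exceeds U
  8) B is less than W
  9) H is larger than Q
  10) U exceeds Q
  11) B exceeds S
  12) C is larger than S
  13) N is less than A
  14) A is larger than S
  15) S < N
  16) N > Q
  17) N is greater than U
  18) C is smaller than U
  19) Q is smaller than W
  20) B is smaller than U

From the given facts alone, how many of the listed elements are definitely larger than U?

From U the given relations immediately reach N, W, A, H.
Nothing else is reachable above U; 4 in all.

4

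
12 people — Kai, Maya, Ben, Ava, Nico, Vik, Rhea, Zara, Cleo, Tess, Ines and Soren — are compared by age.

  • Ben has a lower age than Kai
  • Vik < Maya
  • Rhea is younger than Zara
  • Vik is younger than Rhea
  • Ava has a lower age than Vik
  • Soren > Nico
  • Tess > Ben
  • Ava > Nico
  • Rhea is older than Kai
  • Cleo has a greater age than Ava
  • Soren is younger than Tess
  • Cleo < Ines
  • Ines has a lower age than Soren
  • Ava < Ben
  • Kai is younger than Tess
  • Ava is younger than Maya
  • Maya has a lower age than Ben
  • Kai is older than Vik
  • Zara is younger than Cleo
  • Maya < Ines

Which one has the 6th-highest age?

The consecutive relations fix a unique order: Nico < Ava < Vik < Maya < Ben < Kai < Rhea < Zara < Cleo < Ines < Soren < Tess.
Counting 6 from the largest end gives Rhea.

Rhea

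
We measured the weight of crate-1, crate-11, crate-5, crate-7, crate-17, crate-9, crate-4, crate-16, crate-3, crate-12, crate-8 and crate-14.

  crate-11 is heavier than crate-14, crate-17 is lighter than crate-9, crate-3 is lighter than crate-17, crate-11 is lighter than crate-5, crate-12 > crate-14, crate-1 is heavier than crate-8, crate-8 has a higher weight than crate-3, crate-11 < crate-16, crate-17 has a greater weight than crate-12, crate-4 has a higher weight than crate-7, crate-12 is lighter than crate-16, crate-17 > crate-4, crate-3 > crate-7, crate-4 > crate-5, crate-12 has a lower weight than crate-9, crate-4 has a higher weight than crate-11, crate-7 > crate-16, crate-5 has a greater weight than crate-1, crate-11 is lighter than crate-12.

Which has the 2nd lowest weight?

Chaining the given pairs: crate-14 < crate-11 < crate-12 < crate-16 < crate-7 < crate-3 < crate-8 < crate-1 < crate-5 < crate-4 < crate-17 < crate-9.
The 2nd smallest is crate-11.

crate-11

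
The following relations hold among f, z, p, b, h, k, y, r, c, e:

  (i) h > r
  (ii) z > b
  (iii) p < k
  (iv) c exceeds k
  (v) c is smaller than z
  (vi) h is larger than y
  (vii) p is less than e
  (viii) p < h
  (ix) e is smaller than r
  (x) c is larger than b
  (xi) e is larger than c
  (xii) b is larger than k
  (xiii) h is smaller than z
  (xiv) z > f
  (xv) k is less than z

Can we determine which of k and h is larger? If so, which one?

k < b < c < e < r < h, by transitivity through b, c, e, r.
So h is larger.

h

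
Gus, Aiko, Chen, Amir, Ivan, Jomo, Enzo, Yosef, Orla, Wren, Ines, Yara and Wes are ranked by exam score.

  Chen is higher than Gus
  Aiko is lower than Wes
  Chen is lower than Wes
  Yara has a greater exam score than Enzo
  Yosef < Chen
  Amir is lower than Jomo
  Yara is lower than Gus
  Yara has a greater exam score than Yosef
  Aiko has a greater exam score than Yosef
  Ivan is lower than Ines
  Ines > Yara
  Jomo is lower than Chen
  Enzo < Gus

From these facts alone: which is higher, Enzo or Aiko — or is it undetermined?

Following every chain through Enzo: above Enzo we get Yara, Gus, Ines, Chen, Wes.
Aiko is not reached, and no chain runs the other way from Aiko to Enzo.
So the given relations leave the order of Enzo and Aiko undetermined.

undetermined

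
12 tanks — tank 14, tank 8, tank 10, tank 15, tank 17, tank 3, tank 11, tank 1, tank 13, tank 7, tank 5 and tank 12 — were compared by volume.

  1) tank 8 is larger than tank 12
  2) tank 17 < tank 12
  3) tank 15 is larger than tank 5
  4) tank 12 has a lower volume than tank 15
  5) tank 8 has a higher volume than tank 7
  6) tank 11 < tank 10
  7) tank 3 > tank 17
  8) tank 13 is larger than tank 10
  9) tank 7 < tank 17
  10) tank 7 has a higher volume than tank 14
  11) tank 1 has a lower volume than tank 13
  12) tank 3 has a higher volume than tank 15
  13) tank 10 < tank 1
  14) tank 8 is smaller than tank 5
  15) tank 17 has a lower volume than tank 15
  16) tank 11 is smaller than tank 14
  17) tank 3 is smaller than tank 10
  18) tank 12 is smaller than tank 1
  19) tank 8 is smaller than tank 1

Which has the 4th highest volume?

Piecing the relations together gives one ordering: tank 11 < tank 14 < tank 7 < tank 17 < tank 12 < tank 8 < tank 5 < tank 15 < tank 3 < tank 10 < tank 1 < tank 13.
Counting 4 from the largest end gives tank 3.

tank 3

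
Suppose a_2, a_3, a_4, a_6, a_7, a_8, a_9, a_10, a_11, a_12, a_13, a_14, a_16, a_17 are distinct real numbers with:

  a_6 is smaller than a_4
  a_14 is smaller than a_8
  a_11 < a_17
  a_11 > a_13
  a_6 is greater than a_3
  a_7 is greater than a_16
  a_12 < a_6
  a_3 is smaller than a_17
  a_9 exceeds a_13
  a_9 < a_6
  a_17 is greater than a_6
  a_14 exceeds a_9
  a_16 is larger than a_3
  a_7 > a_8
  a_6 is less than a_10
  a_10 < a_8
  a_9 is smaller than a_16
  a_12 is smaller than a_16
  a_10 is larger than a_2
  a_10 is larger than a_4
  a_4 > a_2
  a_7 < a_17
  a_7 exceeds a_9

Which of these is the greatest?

a_17

a_13 is not greatest since a_13 < a_9; a_2 is not greatest since a_2 < a_4; a_9 is not greatest since a_9 < a_16; a_3 is not greatest since a_3 < a_17; a_12 is not greatest since a_12 < a_6; a_16 is not greatest since a_16 < a_7; a_6 is not greatest since a_6 < a_17; a_14 is not greatest since a_14 < a_8; a_11 is not greatest since a_11 < a_17; a_4 is not greatest since a_4 < a_10; a_10 is not greatest since a_10 < a_8; a_8 is not greatest since a_8 < a_7; a_7 is not greatest since a_7 < a_17.
Only a_17 has nothing above it, so a_17 is the greatest.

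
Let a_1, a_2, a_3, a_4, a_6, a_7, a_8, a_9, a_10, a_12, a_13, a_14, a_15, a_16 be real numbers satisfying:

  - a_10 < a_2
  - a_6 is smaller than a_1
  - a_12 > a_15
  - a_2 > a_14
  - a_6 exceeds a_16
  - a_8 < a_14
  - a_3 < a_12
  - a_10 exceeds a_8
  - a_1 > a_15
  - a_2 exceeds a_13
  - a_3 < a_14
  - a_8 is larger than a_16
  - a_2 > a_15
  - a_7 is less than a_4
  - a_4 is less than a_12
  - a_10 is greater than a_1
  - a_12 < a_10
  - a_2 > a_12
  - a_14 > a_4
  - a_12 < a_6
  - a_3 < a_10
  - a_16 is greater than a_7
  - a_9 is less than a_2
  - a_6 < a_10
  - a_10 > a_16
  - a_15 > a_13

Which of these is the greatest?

a_2

a_7 is not greatest since a_7 < a_16; a_16 is not greatest since a_16 < a_8; a_13 is not greatest since a_13 < a_15; a_8 is not greatest since a_8 < a_10; a_9 is not greatest since a_9 < a_2; a_3 is not greatest since a_3 < a_10; a_4 is not greatest since a_4 < a_14; a_15 is not greatest since a_15 < a_1; a_12 is not greatest since a_12 < a_6; a_6 is not greatest since a_6 < a_1; a_1 is not greatest since a_1 < a_10; a_14 is not greatest since a_14 < a_2; a_10 is not greatest since a_10 < a_2.
Only a_2 has nothing above it, so a_2 is the greatest.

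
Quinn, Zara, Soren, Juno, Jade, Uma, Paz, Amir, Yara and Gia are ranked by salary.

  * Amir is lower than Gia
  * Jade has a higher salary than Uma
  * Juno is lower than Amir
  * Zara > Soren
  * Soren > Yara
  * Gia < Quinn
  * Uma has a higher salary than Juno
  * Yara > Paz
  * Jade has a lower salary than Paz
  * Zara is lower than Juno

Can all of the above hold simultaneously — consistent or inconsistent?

inconsistent

Chaining the given relations yields Uma < Jade < Paz < Yara < Soren < Zara < Juno, so Uma < Juno. But one relation states Juno < Uma. These cannot both hold.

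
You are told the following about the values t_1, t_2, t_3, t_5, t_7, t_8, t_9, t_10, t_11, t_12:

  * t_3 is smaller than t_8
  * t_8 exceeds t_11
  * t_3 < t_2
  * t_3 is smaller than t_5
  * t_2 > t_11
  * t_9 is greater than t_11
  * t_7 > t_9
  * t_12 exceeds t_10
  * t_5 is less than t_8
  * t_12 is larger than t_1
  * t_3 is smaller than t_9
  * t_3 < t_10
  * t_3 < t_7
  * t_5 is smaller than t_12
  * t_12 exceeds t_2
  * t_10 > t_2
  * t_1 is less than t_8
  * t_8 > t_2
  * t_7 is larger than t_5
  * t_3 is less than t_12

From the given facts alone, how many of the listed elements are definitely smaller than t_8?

Directly below t_8: t_11, t_3, t_5, t_2, t_1.
Nothing else is reachable below t_8; 5 in all.

5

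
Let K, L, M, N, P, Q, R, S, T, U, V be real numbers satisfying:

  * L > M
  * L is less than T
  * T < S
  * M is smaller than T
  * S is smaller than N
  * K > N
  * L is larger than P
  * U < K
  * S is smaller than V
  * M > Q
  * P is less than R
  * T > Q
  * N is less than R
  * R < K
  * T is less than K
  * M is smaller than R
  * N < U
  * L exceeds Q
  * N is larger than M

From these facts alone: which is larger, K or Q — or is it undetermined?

K

Q < M and M < L give Q < L.
With L < T: Q < M < L < T.
With T < S: Q < M < L < T < S.
With S < N: Q < M < L < T < S < N.
Then N < U extends the chain to U.
With U < K: Q < M < L < T < S < N < U < K.
So K is larger.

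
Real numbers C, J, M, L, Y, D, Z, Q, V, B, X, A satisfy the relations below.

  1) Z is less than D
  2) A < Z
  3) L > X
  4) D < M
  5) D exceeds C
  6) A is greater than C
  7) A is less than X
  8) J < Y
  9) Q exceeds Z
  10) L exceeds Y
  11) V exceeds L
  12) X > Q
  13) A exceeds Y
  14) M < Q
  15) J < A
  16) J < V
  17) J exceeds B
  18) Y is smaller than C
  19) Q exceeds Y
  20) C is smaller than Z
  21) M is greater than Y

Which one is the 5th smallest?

Chaining the given pairs: B < J < Y < C < A < Z < D < M < Q < X < L < V.
The 5th smallest is A.

A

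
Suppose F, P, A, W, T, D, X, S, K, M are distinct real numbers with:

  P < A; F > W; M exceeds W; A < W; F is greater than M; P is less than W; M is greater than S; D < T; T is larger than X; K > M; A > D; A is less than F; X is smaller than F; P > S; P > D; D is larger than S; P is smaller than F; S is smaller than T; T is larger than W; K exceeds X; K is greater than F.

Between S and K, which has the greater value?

K

S < D and D < A give S < A.
Then A < W extends the chain to W.
With W < M: S < D < A < W < M.
With M < F: S < D < A < W < M < F.
Then F < K extends the chain to K.
So S < K; K is the larger of the two.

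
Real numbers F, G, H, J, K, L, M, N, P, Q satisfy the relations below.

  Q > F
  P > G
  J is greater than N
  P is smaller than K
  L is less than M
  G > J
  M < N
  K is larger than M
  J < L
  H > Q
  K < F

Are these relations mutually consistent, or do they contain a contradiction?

inconsistent

We have J < L stated directly, yet also L < M < N < J by chaining the others — so L < J. Contradiction.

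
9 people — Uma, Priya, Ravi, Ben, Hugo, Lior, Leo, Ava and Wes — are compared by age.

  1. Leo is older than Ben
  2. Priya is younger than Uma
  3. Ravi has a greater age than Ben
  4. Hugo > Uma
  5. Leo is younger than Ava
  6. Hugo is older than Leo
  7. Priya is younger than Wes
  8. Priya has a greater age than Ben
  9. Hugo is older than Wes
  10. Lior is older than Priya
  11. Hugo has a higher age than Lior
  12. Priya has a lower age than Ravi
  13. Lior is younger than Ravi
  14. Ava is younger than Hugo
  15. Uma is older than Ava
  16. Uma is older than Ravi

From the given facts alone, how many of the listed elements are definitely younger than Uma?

The elements the relations force below Uma are Ben, Priya, Leo, Lior, Ravi, Ava — no chain reaches any other.
That is 6.

6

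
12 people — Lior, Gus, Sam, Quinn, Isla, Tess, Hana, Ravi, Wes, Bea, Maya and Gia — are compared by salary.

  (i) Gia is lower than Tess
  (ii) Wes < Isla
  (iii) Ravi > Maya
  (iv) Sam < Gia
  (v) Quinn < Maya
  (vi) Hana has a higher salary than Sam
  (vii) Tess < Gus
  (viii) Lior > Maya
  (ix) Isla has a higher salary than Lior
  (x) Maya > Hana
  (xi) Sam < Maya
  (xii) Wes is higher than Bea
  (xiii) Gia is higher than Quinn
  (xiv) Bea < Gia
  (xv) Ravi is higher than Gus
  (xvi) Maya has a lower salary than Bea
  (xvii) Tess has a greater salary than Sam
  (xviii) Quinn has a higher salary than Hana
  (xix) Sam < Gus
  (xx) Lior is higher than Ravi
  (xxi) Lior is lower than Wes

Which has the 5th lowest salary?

Chaining the given pairs: Sam < Hana < Quinn < Maya < Bea < Gia < Tess < Gus < Ravi < Lior < Wes < Isla.
Counting 5 from the smallest end gives Bea.

Bea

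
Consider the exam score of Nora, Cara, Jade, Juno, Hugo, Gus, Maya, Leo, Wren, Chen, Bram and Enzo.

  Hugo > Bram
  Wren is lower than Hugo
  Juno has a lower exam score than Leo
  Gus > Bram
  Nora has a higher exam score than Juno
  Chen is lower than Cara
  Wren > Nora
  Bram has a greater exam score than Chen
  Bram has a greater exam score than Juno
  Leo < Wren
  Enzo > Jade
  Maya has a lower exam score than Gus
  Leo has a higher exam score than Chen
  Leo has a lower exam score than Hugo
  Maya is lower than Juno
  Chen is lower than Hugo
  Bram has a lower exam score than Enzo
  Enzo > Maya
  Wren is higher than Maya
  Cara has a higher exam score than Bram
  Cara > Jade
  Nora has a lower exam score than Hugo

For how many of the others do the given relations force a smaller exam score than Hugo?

7

Directly below Hugo: Chen, Bram, Leo, Nora, Wren.
One step further: Maya, Juno (7 so far).
Nothing else is reachable below Hugo; 7 in all.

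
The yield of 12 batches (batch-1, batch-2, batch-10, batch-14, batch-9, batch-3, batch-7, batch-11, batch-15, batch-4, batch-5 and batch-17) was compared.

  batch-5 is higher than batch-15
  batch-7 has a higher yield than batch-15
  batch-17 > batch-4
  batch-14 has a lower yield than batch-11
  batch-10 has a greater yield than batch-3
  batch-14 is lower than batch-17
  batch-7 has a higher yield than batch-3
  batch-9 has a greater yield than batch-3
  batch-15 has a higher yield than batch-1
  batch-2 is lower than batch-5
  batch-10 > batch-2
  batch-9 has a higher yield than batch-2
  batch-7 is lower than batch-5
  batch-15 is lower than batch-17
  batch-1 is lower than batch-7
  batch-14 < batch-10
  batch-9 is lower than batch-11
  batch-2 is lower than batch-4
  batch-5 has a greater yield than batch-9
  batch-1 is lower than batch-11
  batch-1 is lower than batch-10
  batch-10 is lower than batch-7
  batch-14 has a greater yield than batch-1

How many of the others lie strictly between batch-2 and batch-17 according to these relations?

1

Chaining upward from batch-2 reaches: batch-4, batch-9, batch-11, batch-10, batch-7, batch-5.
Chaining downward from batch-17 reaches: batch-1, batch-14, batch-4, batch-15.
Strictly between batch-2 and batch-17 are those in both lists: batch-4 — 1 element.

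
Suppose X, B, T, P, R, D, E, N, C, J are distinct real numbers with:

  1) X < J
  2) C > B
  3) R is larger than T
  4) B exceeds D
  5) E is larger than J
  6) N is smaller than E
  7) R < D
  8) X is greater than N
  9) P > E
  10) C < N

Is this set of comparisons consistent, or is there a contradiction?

consistent

Every relation is compatible with T < R < D < B < C < N < X < J < E < P; the set is consistent.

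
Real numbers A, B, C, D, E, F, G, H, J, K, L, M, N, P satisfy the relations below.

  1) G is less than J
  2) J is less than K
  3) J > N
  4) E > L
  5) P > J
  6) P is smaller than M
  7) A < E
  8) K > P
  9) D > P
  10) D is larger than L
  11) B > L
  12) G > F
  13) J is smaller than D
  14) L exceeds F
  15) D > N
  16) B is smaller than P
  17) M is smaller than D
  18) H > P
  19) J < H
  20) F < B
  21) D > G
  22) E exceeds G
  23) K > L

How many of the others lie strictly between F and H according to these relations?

The relations place F below H. An element lies strictly between them when it is forced above F and also forced below H.
Above F: {L, G, B, J, P, M, K, D, E}. Below H: {L, G, B, N, J, P}.
Intersection: {L, G, B, J, P} — 5.

5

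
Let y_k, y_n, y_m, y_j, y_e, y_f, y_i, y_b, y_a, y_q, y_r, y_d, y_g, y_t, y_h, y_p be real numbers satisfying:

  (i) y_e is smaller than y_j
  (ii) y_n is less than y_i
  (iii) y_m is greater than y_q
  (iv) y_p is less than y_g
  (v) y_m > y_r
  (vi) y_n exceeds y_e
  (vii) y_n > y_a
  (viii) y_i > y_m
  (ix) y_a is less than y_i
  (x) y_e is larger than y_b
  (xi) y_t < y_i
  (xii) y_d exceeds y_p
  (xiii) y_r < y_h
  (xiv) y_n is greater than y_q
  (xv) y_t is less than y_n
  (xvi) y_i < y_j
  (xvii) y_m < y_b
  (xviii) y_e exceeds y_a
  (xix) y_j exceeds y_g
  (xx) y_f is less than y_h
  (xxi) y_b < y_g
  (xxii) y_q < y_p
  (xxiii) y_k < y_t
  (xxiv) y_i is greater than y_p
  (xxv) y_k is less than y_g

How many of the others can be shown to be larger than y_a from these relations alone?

Directly above y_a: y_e, y_n, y_i.
One step further: y_j (4 so far).
No other element is forced above y_a by the given relations, so the count is 4.

4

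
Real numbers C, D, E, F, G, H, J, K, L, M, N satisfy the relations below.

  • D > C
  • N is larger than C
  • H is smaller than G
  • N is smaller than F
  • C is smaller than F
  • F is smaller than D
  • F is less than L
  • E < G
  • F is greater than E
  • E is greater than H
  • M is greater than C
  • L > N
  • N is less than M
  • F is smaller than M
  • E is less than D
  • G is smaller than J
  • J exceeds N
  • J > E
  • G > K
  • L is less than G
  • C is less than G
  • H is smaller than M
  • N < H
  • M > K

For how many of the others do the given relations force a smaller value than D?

The elements the relations force below D are C, N, H, E, F — no chain reaches any other.
That is 5.

5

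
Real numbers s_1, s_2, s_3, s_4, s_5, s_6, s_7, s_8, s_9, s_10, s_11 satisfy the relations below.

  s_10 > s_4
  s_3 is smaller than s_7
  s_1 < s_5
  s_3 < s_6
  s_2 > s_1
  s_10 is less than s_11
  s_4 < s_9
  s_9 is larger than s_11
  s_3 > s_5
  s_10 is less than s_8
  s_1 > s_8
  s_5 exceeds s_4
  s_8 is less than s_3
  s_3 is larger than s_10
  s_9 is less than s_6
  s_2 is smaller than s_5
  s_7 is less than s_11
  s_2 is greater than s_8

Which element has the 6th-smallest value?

s_5

The consecutive relations fix a unique order: s_4 < s_10 < s_8 < s_1 < s_2 < s_5 < s_3 < s_7 < s_11 < s_9 < s_6.
Counting 6 from the smallest end gives s_5.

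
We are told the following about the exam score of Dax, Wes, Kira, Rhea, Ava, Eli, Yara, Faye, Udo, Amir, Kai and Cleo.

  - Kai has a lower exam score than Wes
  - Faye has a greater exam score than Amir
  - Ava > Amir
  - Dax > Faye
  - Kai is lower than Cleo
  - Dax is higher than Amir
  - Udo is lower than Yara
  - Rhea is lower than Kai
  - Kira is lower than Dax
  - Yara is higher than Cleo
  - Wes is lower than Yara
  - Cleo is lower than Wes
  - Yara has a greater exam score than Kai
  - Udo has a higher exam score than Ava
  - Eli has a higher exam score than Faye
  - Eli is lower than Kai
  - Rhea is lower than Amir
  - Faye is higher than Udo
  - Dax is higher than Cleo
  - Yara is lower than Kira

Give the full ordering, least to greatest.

The consecutive links are each given: Rhea < Amir; Amir < Ava; Ava < Udo; Udo < Faye; Faye < Eli; Eli < Kai; Kai < Cleo; Cleo < Wes; Wes < Yara; Yara < Kira; Kira < Dax.

Rhea < Amir < Ava < Udo < Faye < Eli < Kai < Cleo < Wes < Yara < Kira < Dax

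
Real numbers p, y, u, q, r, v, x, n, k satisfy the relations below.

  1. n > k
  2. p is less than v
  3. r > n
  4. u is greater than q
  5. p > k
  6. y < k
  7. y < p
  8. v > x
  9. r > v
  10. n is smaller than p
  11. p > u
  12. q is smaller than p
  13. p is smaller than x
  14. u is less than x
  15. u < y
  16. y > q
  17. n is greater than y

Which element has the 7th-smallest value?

x

The consecutive relations fix a unique order: q < u < y < k < n < p < x < v < r.
The 7th smallest is x.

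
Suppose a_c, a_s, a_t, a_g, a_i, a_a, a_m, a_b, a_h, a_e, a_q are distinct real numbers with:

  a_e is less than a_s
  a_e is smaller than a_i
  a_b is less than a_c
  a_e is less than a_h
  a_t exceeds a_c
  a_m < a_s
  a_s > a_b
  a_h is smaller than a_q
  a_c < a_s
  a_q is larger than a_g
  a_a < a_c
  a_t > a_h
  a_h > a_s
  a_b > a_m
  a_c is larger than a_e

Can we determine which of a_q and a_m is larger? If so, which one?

a_q

Following the relations from a_m: a_m < a_b < a_s < a_h < a_q.
So a_q is larger.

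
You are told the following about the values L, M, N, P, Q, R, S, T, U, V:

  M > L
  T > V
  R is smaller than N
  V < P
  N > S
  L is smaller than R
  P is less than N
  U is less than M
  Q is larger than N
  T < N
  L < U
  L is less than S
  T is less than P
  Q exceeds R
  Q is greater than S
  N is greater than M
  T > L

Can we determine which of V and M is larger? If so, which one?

Following every chain through V: above V we get T, P, N, Q.
M is not reached, and no chain runs the other way from M to V.
So the given relations leave the order of V and M undetermined.

undetermined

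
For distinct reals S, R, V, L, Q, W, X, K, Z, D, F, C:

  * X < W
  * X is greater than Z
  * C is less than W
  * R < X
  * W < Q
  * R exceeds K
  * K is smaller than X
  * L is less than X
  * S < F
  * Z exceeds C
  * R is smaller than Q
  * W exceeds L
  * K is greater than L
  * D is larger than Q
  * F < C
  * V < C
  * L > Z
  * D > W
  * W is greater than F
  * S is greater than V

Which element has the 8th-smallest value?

R

The consecutive relations fix a unique order: V < S < F < C < Z < L < K < R < X < W < Q < D.
The 8th smallest is R.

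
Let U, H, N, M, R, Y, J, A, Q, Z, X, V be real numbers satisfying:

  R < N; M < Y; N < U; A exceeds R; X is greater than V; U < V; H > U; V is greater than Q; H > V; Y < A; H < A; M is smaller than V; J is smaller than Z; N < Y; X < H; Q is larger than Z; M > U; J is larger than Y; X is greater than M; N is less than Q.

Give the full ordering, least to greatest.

Each adjacent pair is fixed by a given relation: R < N; N < U; U < M; M < Y; Y < J; J < Z; Z < Q; Q < V; V < X; X < H; H < A. Chaining them end to end gives the full order.

R < N < U < M < Y < J < Z < Q < V < X < H < A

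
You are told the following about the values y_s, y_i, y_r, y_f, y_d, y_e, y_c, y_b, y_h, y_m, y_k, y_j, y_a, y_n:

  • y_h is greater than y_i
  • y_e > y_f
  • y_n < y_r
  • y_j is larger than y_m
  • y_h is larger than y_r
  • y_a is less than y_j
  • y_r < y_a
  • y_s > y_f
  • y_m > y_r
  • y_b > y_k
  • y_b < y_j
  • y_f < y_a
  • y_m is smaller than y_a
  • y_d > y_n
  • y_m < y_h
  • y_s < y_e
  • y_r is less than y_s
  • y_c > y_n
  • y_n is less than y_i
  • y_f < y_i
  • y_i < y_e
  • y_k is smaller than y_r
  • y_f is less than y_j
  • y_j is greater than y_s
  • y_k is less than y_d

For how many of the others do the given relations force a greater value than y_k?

From y_k the given relations immediately reach y_b, y_d, y_r.
From those, y_m, y_a, y_s, y_h, y_j — 8 in total.
From those, y_e — 9 in total.
No other element is forced above y_k by the given relations, so the count is 9.

9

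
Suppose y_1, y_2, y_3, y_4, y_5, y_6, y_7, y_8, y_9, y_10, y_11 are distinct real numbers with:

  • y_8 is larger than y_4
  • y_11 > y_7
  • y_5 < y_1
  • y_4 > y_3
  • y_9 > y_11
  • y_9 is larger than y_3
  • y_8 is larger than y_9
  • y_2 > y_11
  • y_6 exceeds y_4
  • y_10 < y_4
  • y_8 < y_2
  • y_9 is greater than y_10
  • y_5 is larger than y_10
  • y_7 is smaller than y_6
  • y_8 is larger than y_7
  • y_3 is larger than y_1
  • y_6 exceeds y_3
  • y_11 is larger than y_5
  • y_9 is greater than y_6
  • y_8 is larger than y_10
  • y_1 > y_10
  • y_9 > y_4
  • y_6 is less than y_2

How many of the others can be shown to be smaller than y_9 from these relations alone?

8

The elements the relations force below y_9 are y_10, y_5, y_1, y_3, y_7, y_4, y_11, y_6 — no chain reaches any other.
That is 8.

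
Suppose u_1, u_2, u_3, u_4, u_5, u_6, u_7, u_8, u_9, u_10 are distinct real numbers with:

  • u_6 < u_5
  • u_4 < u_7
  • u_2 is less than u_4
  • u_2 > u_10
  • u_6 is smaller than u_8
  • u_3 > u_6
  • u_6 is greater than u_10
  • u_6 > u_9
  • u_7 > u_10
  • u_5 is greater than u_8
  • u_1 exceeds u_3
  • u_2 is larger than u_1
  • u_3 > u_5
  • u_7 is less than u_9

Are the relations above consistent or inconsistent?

Chaining the given relations yields u_7 < u_9 < u_6 < u_8 < u_5 < u_3 < u_1 < u_2 < u_4, so u_7 < u_4. But one relation states u_4 < u_7. These cannot both hold.

inconsistent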